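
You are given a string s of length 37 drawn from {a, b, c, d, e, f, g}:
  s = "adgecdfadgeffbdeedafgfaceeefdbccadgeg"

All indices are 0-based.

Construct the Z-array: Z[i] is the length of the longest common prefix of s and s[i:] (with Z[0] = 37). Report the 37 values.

Z[0]=37
i=1: fresh scan; Z[1]=0
i=2: fresh scan; Z[2]=0
i=3: fresh scan; Z[3]=0
i=4: fresh scan; Z[4]=0
i=5: fresh scan; Z[5]=0
i=6: fresh scan; Z[6]=0
i=7: fresh scan; Z[7]=4 extend→box=[7,11)
i=8: min(r-i=3, Z[1]=0)=0; Z[8]=0
i=9: min(r-i=2, Z[2]=0)=0; Z[9]=0
i=10: min(r-i=1, Z[3]=0)=0; Z[10]=0
i=11: fresh scan; Z[11]=0
i=12: fresh scan; Z[12]=0
i=13: fresh scan; Z[13]=0
i=14: fresh scan; Z[14]=0
i=15: fresh scan; Z[15]=0
i=16: fresh scan; Z[16]=0
i=17: fresh scan; Z[17]=0
i=18: fresh scan; Z[18]=1 extend→box=[18,19)
i=19: fresh scan; Z[19]=0
i=20: fresh scan; Z[20]=0
i=21: fresh scan; Z[21]=0
i=22: fresh scan; Z[22]=1 extend→box=[22,23)
i=23: fresh scan; Z[23]=0
i=24: fresh scan; Z[24]=0
i=25: fresh scan; Z[25]=0
i=26: fresh scan; Z[26]=0
i=27: fresh scan; Z[27]=0
i=28: fresh scan; Z[28]=0
i=29: fresh scan; Z[29]=0
i=30: fresh scan; Z[30]=0
i=31: fresh scan; Z[31]=0
i=32: fresh scan; Z[32]=4 extend→box=[32,36)
i=33: min(r-i=3, Z[1]=0)=0; Z[33]=0
i=34: min(r-i=2, Z[2]=0)=0; Z[34]=0
i=35: min(r-i=1, Z[3]=0)=0; Z[35]=0
i=36: fresh scan; Z[36]=0

[37, 0, 0, 0, 0, 0, 0, 4, 0, 0, 0, 0, 0, 0, 0, 0, 0, 0, 1, 0, 0, 0, 1, 0, 0, 0, 0, 0, 0, 0, 0, 0, 4, 0, 0, 0, 0]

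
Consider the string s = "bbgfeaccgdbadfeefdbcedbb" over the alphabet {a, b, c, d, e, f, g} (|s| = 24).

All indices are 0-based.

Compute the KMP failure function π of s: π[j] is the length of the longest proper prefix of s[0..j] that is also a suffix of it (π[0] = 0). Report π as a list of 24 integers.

[0, 1, 0, 0, 0, 0, 0, 0, 0, 0, 1, 0, 0, 0, 0, 0, 0, 0, 1, 0, 0, 0, 1, 2]

π[0] = 0
j=1 s[j]='b': π[1]=1 (border 'b')
j=2 s[j]='g': k: 1→0; π[2]=0 (border '')
j=3 s[j]='f': π[3]=0 (border '')
j=4 s[j]='e': π[4]=0 (border '')
j=5 s[j]='a': π[5]=0 (border '')
j=6 s[j]='c': π[6]=0 (border '')
j=7 s[j]='c': π[7]=0 (border '')
j=8 s[j]='g': π[8]=0 (border '')
j=9 s[j]='d': π[9]=0 (border '')
j=10 s[j]='b': π[10]=1 (border 'b')
j=11 s[j]='a': k: 1→0; π[11]=0 (border '')
j=12 s[j]='d': π[12]=0 (border '')
j=13 s[j]='f': π[13]=0 (border '')
j=14 s[j]='e': π[14]=0 (border '')
j=15 s[j]='e': π[15]=0 (border '')
j=16 s[j]='f': π[16]=0 (border '')
j=17 s[j]='d': π[17]=0 (border '')
j=18 s[j]='b': π[18]=1 (border 'b')
j=19 s[j]='c': k: 1→0; π[19]=0 (border '')
j=20 s[j]='e': π[20]=0 (border '')
j=21 s[j]='d': π[21]=0 (border '')
j=22 s[j]='b': π[22]=1 (border 'b')
j=23 s[j]='b': π[23]=2 (border 'bb')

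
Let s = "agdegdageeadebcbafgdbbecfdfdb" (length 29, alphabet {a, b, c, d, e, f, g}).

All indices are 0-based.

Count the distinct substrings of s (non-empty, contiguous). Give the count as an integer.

407

rank→(start, suffix):
  0 → (10, 'adebcbafgdbbecfdfdb')
  1 → (16, 'afgdbbecfdfdb')
  2 → (0, 'agdegdageeadebcbafgdbbecfdfdb')
  3 → (6, 'ageeadebcbafgdbbecfdfdb')
  4 → (28, 'b')
  5 → (15, 'bafgdbbecfdfdb')
  6 → (20, 'bbecfdfdb')
  7 → (13, 'bcbafgdbbecfdfdb')
  8 → (21, 'becfdfdb')
  9 → (14, 'cbafgdbbecfdfdb')
  10 → (23, 'cfdfdb')
  11 → (5, 'dageeadebcbafgdbbecfdfdb')
  12 → (27, 'db')
  13 → (19, 'dbbecfdfdb')
  14 → (11, 'debcbafgdbbecfdfdb')
  15 → (2, 'degdageeadebcbafgdbbecfdfdb')
  16 → (25, 'dfdb')
  17 → (9, 'eadebcbafgdbbecfdfdb')
  18 → (12, 'ebcbafgdbbecfdfdb')
  19 → (22, 'ecfdfdb')
  20 → (8, 'eeadebcbafgdbbecfdfdb')
  21 → (3, 'egdageeadebcbafgdbbecfdfdb')
  22 → (26, 'fdb')
  23 → (24, 'fdfdb')
  24 → (17, 'fgdbbecfdfdb')
  25 → (4, 'gdageeadebcbafgdbbecfdfdb')
  26 → (18, 'gdbbecfdfdb')
  27 → (1, 'gdegdageeadebcbafgdbbecfdfdb')
  28 → (7, 'geeadebcbafgdbbecfdfdb')

SA = [10, 16, 0, 6, 28, 15, 20, 13, 21, 14, 23, 5, 27, 19, 11, 2, 25, 9, 12, 22, 8, 3, 26, 24, 17, 4, 18, 1, 7]
i: (SA[i-1],SA[i]) lcp shared
  1: (10,16) 1 'a'
  2: (16,0) 1 'a'
  3: (0,6) 2 'ag'
  4: (6,28) 0 ''
  5: (28,15) 1 'b'
  6: (15,20) 1 'b'
  7: (20,13) 1 'b'
  8: (13,21) 1 'b'
  9: (21,14) 0 ''
  10: (14,23) 1 'c'
  11: (23,5) 0 ''
  12: (5,27) 1 'd'
  13: (27,19) 2 'db'
  14: (19,11) 1 'd'
  15: (11,2) 2 'de'
  16: (2,25) 1 'd'
  17: (25,9) 0 ''
  18: (9,12) 1 'e'
  19: (12,22) 1 'e'
  20: (22,8) 1 'e'
  21: (8,3) 1 'e'
  22: (3,26) 0 ''
  23: (26,24) 2 'fd'
  24: (24,17) 1 'f'
  25: (17,4) 0 ''
  26: (4,18) 2 'gd'
  27: (18,1) 2 'gd'
  28: (1,7) 1 'g'

n(n+1)/2 = 29·30/2 = 435
Σ LCP = 0 + 1 + 1 + 2 + 0 + 1 + 1 + 1 + 1 + 0 + 1 + 0 + 1 + 2 + 1 + 2 + 1 + 0 + 1 + 1 + 1 + 1 + 0 + 2 + 1 + 0 + 2 + 2 + 1 = 28
distinct = 435 − 28 = 407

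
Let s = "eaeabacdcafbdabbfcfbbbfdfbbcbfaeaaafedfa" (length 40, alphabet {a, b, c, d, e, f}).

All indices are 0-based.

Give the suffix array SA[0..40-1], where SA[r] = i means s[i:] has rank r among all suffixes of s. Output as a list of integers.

[39, 32, 33, 3, 13, 5, 30, 1, 9, 34, 4, 19, 25, 14, 20, 26, 11, 28, 15, 21, 8, 27, 6, 17, 12, 7, 37, 23, 31, 2, 0, 36, 38, 29, 18, 24, 10, 16, 22, 35]

rank→(start, suffix):
  0 → (39, 'a')
  1 → (32, 'aaafedfa')
  2 → (33, 'aafedfa')
  3 → (3, 'abacdcafbdabbfcfbbbfdfbbcbfaeaaafedfa')
  4 → (13, 'abbfcfbbbfdfbbcbfaeaaafedfa')
  5 → (5, 'acdcafbdabbfcfbbbfdfbbcbfaeaaafedfa')
  6 → (30, 'aeaaafedfa')
  7 → (1, 'aeabacdcafbdabbfcfbbbfdfbbcbfaeaaafedfa')
  8 → (9, 'afbdabbfcfbbbfdfbbcbfaeaaafedfa')
  9 → (34, 'afedfa')
  10 → (4, 'bacdcafbdabbfcfbbbfdfbbcbfaeaaafedfa')
  11 → (19, 'bbbfdfbbcbfaeaaafedfa')
  12 → (25, 'bbcbfaeaaafedfa')
  13 → (14, 'bbfcfbbbfdfbbcbfaeaaafedfa')
  14 → (20, 'bbfdfbbcbfaeaaafedfa')
  15 → (26, 'bcbfaeaaafedfa')
  16 → (11, 'bdabbfcfbbbfdfbbcbfaeaaafedfa')
  17 → (28, 'bfaeaaafedfa')
  18 → (15, 'bfcfbbbfdfbbcbfaeaaafedfa')
  19 → (21, 'bfdfbbcbfaeaaafedfa')
  20 → (8, 'cafbdabbfcfbbbfdfbbcbfaeaaafedfa')
  21 → (27, 'cbfaeaaafedfa')
  22 → (6, 'cdcafbdabbfcfbbbfdfbbcbfaeaaafedfa')
  23 → (17, 'cfbbbfdfbbcbfaeaaafedfa')
  24 → (12, 'dabbfcfbbbfdfbbcbfaeaaafedfa')
  25 → (7, 'dcafbdabbfcfbbbfdfbbcbfaeaaafedfa')
  26 → (37, 'dfa')
  27 → (23, 'dfbbcbfaeaaafedfa')
  28 → (31, 'eaaafedfa')
  29 → (2, 'eabacdcafbdabbfcfbbbfdfbbcbfaeaaafedfa')
  30 → (0, 'eaeabacdcafbdabbfcfbbbfdfbbcbfaeaaafedfa')
  31 → (36, 'edfa')
  32 → (38, 'fa')
  33 → (29, 'faeaaafedfa')
  34 → (18, 'fbbbfdfbbcbfaeaaafedfa')
  35 → (24, 'fbbcbfaeaaafedfa')
  36 → (10, 'fbdabbfcfbbbfdfbbcbfaeaaafedfa')
  37 → (16, 'fcfbbbfdfbbcbfaeaaafedfa')
  38 → (22, 'fdfbbcbfaeaaafedfa')
  39 → (35, 'fedfa')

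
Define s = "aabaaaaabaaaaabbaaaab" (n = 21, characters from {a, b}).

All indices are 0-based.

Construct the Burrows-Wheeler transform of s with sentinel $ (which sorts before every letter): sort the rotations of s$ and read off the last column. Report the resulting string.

rank  rotation                last
    0  $aabaaaaabaaaaabbaaaab  b
    1  aaaaabaaaaabbaaaab$aab  b
    2  aaaaabbaaaab$aabaaaaab  b
    3  aaaab$aabaaaaabaaaaabb  b
    4  aaaabaaaaabbaaaab$aaba  a
    5  aaaabbaaaab$aabaaaaaba  a
    6  aaab$aabaaaaabaaaaabba  a
    7  aaabaaaaabbaaaab$aabaa  a
    8  aaabbaaaab$aabaaaaabaa  a
    9  aab$aabaaaaabaaaaabbaa  a
   10  aabaaaaabaaaaabbaaaab$  $
   11  aabaaaaabbaaaab$aabaaa  a
   12  aabbaaaab$aabaaaaabaaa  a
   13  ab$aabaaaaabaaaaabbaaa  a
   14  abaaaaabaaaaabbaaaab$a  a
   15  abaaaaabbaaaab$aabaaaa  a
   16  abbaaaab$aabaaaaabaaaa  a
   17  b$aabaaaaabaaaaabbaaaa  a
   18  baaaaabaaaaabbaaaab$aa  a
   19  baaaaabbaaaab$aabaaaaa  a
   20  baaaab$aabaaaaabaaaaab  b
   21  bbaaaab$aabaaaaabaaaaa  a

bbbbaaaaaa$aaaaaaaaaba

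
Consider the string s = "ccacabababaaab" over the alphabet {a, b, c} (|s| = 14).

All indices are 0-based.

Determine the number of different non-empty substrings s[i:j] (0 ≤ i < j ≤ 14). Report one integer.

81

rank→(start, suffix):
  0 → (10, 'aaab')
  1 → (11, 'aab')
  2 → (12, 'ab')
  3 → (8, 'abaaab')
  4 → (6, 'ababaaab')
  5 → (4, 'abababaaab')
  6 → (2, 'acabababaaab')
  7 → (13, 'b')
  8 → (9, 'baaab')
  9 → (7, 'babaaab')
  10 → (5, 'bababaaab')
  11 → (3, 'cabababaaab')
  12 → (1, 'cacabababaaab')
  13 → (0, 'ccacabababaaab')

SA = [10, 11, 12, 8, 6, 4, 2, 13, 9, 7, 5, 3, 1, 0]
i: (SA[i-1],SA[i]) lcp shared
  1: (10,11) 2 'aa'
  2: (11,12) 1 'a'
  3: (12,8) 2 'ab'
  4: (8,6) 3 'aba'
  5: (6,4) 5 'ababa'
  6: (4,2) 1 'a'
  7: (2,13) 0 ''
  8: (13,9) 1 'b'
  9: (9,7) 2 'ba'
  10: (7,5) 4 'baba'
  11: (5,3) 0 ''
  12: (3,1) 2 'ca'
  13: (1,0) 1 'c'

n(n+1)/2 = 14·15/2 = 105
Σ LCP = 0 + 2 + 1 + 2 + 3 + 5 + 1 + 0 + 1 + 2 + 4 + 0 + 2 + 1 = 24
distinct = 105 − 24 = 81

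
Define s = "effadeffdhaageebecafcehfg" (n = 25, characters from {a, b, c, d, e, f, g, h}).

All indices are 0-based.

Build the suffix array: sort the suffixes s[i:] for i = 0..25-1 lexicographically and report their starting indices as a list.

rank→(start, suffix):
  0 → (10, 'aageebecafcehfg')
  1 → (3, 'adeffdhaageebecafcehfg')
  2 → (18, 'afcehfg')
  3 → (11, 'ageebecafcehfg')
  4 → (15, 'becafcehfg')
  5 → (17, 'cafcehfg')
  6 → (20, 'cehfg')
  7 → (4, 'deffdhaageebecafcehfg')
  8 → (8, 'dhaageebecafcehfg')
  9 → (14, 'ebecafcehfg')
  10 → (16, 'ecafcehfg')
  11 → (13, 'eebecafcehfg')
  12 → (0, 'effadeffdhaageebecafcehfg')
  13 → (5, 'effdhaageebecafcehfg')
  14 → (21, 'ehfg')
  15 → (2, 'fadeffdhaageebecafcehfg')
  16 → (19, 'fcehfg')
  17 → (7, 'fdhaageebecafcehfg')
  18 → (1, 'ffadeffdhaageebecafcehfg')
  19 → (6, 'ffdhaageebecafcehfg')
  20 → (23, 'fg')
  21 → (24, 'g')
  22 → (12, 'geebecafcehfg')
  23 → (9, 'haageebecafcehfg')
  24 → (22, 'hfg')

[10, 3, 18, 11, 15, 17, 20, 4, 8, 14, 16, 13, 0, 5, 21, 2, 19, 7, 1, 6, 23, 24, 12, 9, 22]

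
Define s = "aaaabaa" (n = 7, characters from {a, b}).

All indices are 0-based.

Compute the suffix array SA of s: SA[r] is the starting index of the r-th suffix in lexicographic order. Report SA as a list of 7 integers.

[6, 5, 0, 1, 2, 3, 4]

sorted suffixes:
  #0 SA[0]=6  'a'
  #1 SA[1]=5  'aa'
  #2 SA[2]=0  'aaaabaa'
  #3 SA[3]=1  'aaabaa'
  #4 SA[4]=2  'aabaa'
  #5 SA[5]=3  'abaa'
  #6 SA[6]=4  'baa'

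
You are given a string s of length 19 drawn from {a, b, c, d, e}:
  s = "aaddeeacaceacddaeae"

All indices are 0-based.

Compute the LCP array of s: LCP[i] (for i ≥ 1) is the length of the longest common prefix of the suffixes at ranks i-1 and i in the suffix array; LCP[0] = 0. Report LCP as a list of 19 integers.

rank→(start, suffix):
  0 → (0, 'aaddeeacaceacddaeae')
  1 → (6, 'acaceacddaeae')
  2 → (11, 'acddaeae')
  3 → (8, 'aceacddaeae')
  4 → (1, 'addeeacaceacddaeae')
  5 → (17, 'ae')
  6 → (15, 'aeae')
  7 → (7, 'caceacddaeae')
  8 → (12, 'cddaeae')
  9 → (9, 'ceacddaeae')
  10 → (14, 'daeae')
  11 → (13, 'ddaeae')
  12 → (2, 'ddeeacaceacddaeae')
  13 → (3, 'deeacaceacddaeae')
  14 → (18, 'e')
  15 → (5, 'eacaceacddaeae')
  16 → (10, 'eacddaeae')
  17 → (16, 'eae')
  18 → (4, 'eeacaceacddaeae')

SA = [0, 6, 11, 8, 1, 17, 15, 7, 12, 9, 14, 13, 2, 3, 18, 5, 10, 16, 4]
i: (SA[i-1],SA[i]) lcp shared
  1: (0,6) 1 'a'
  2: (6,11) 2 'ac'
  3: (11,8) 2 'ac'
  4: (8,1) 1 'a'
  5: (1,17) 1 'a'
  6: (17,15) 2 'ae'
  7: (15,7) 0 ''
  8: (7,12) 1 'c'
  9: (12,9) 1 'c'
  10: (9,14) 0 ''
  11: (14,13) 1 'd'
  12: (13,2) 2 'dd'
  13: (2,3) 1 'd'
  14: (3,18) 0 ''
  15: (18,5) 1 'e'
  16: (5,10) 3 'eac'
  17: (10,16) 2 'ea'
  18: (16,4) 1 'e'

[0, 1, 2, 2, 1, 1, 2, 0, 1, 1, 0, 1, 2, 1, 0, 1, 3, 2, 1]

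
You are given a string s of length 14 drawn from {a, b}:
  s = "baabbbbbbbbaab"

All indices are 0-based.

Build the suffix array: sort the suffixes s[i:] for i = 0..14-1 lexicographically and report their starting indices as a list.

rank→(start, suffix):
  0 → (11, 'aab')
  1 → (1, 'aabbbbbbbbaab')
  2 → (12, 'ab')
  3 → (2, 'abbbbbbbbaab')
  4 → (13, 'b')
  5 → (10, 'baab')
  6 → (0, 'baabbbbbbbbaab')
  7 → (9, 'bbaab')
  8 → (8, 'bbbaab')
  9 → (7, 'bbbbaab')
  10 → (6, 'bbbbbaab')
  11 → (5, 'bbbbbbaab')
  12 → (4, 'bbbbbbbaab')
  13 → (3, 'bbbbbbbbaab')

[11, 1, 12, 2, 13, 10, 0, 9, 8, 7, 6, 5, 4, 3]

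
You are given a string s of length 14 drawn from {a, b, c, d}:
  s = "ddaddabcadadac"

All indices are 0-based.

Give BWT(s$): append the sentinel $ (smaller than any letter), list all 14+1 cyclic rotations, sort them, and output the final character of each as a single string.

rank  rotation         last
    0  $ddaddabcadadac  c
    1  abcadadac$ddadd  d
    2  ac$ddaddabcadad  d
    3  adac$ddaddabcad  d
    4  adadac$ddaddabc  c
    5  addabcadadac$dd  d
    6  bcadadac$ddadda  a
    7  c$ddaddabcadada  a
    8  cadadac$ddaddab  b
    9  dabcadadac$ddad  d
   10  dac$ddaddabcada  a
   11  dadac$ddaddabca  a
   12  daddabcadadac$d  d
   13  ddabcadadac$dda  a
   14  ddaddabcadadac$  $

cdddcdaabdaada$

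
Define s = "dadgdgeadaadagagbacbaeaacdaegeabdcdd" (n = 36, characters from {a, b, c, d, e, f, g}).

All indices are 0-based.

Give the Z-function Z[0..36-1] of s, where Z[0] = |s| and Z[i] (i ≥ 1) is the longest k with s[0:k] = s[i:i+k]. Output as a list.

[36, 0, 1, 0, 1, 0, 0, 0, 2, 0, 0, 2, 0, 0, 0, 0, 0, 0, 0, 0, 0, 0, 0, 0, 0, 2, 0, 0, 0, 0, 0, 0, 1, 0, 1, 1]

Z[0]=36
i=1: fresh scan; Z[1]=0
i=2: fresh scan; Z[2]=1 extend→box=[2,3)
i=3: fresh scan; Z[3]=0
i=4: fresh scan; Z[4]=1 extend→box=[4,5)
i=5: fresh scan; Z[5]=0
i=6: fresh scan; Z[6]=0
i=7: fresh scan; Z[7]=0
i=8: fresh scan; Z[8]=2 extend→box=[8,10)
i=9: min(r-i=1, Z[1]=0)=0; Z[9]=0
i=10: fresh scan; Z[10]=0
i=11: fresh scan; Z[11]=2 extend→box=[11,13)
i=12: min(r-i=1, Z[1]=0)=0; Z[12]=0
i=13: fresh scan; Z[13]=0
i=14: fresh scan; Z[14]=0
i=15: fresh scan; Z[15]=0
i=16: fresh scan; Z[16]=0
i=17: fresh scan; Z[17]=0
i=18: fresh scan; Z[18]=0
i=19: fresh scan; Z[19]=0
i=20: fresh scan; Z[20]=0
i=21: fresh scan; Z[21]=0
i=22: fresh scan; Z[22]=0
i=23: fresh scan; Z[23]=0
i=24: fresh scan; Z[24]=0
i=25: fresh scan; Z[25]=2 extend→box=[25,27)
i=26: min(r-i=1, Z[1]=0)=0; Z[26]=0
i=27: fresh scan; Z[27]=0
i=28: fresh scan; Z[28]=0
i=29: fresh scan; Z[29]=0
i=30: fresh scan; Z[30]=0
i=31: fresh scan; Z[31]=0
i=32: fresh scan; Z[32]=1 extend→box=[32,33)
i=33: fresh scan; Z[33]=0
i=34: fresh scan; Z[34]=1 extend→box=[34,35)
i=35: fresh scan; Z[35]=1 extend→box=[35,36)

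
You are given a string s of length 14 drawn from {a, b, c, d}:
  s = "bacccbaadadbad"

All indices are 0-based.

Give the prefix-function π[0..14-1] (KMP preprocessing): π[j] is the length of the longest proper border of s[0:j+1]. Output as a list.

[0, 0, 0, 0, 0, 1, 2, 0, 0, 0, 0, 1, 2, 0]

π[0] = 0
j=1 s[j]='a': π[1]=0 (border '')
j=2 s[j]='c': π[2]=0 (border '')
j=3 s[j]='c': π[3]=0 (border '')
j=4 s[j]='c': π[4]=0 (border '')
j=5 s[j]='b': π[5]=1 (border 'b')
j=6 s[j]='a': π[6]=2 (border 'ba')
j=7 s[j]='a': k: 2→0; π[7]=0 (border '')
j=8 s[j]='d': π[8]=0 (border '')
j=9 s[j]='a': π[9]=0 (border '')
j=10 s[j]='d': π[10]=0 (border '')
j=11 s[j]='b': π[11]=1 (border 'b')
j=12 s[j]='a': π[12]=2 (border 'ba')
j=13 s[j]='d': k: 2→0; π[13]=0 (border '')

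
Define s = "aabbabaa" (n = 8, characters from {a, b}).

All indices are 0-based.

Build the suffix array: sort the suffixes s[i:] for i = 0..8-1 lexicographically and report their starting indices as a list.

rank→(start, suffix):
  0 → (7, 'a')
  1 → (6, 'aa')
  2 → (0, 'aabbabaa')
  3 → (4, 'abaa')
  4 → (1, 'abbabaa')
  5 → (5, 'baa')
  6 → (3, 'babaa')
  7 → (2, 'bbabaa')

[7, 6, 0, 4, 1, 5, 3, 2]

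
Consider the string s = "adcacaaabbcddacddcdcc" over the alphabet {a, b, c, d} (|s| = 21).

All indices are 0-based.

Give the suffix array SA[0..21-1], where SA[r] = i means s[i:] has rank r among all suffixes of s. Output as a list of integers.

[5, 6, 7, 3, 13, 0, 8, 9, 20, 4, 2, 19, 17, 10, 14, 12, 1, 18, 16, 11, 15]

rank | idx | suffix
   0 |   5 | aaabbcddacddcdcc
   1 |   6 | aabbcddacddcdcc
   2 |   7 | abbcddacddcdcc
   3 |   3 | acaaabbcddacddcdcc
   4 |  13 | acddcdcc
   5 |   0 | adcacaaabbcddacddcdcc
   6 |   8 | bbcddacddcdcc
   7 |   9 | bcddacddcdcc
   8 |  20 | c
   9 |   4 | caaabbcddacddcdcc
  10 |   2 | cacaaabbcddacddcdcc
  11 |  19 | cc
  12 |  17 | cdcc
  13 |  10 | cddacddcdcc
  14 |  14 | cddcdcc
  15 |  12 | dacddcdcc
  16 |   1 | dcacaaabbcddacddcdcc
  17 |  18 | dcc
  18 |  16 | dcdcc
  19 |  11 | ddacddcdcc
  20 |  15 | ddcdcc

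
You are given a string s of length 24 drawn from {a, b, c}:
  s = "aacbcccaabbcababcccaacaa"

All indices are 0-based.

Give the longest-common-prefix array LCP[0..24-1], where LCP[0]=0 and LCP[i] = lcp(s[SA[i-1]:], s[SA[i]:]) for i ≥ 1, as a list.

[0, 1, 2, 2, 3, 1, 2, 2, 1, 2, 0, 1, 1, 2, 6, 0, 3, 3, 2, 1, 1, 4, 2, 5]

rank | idx | suffix
   0 |  23 | a
   1 |  22 | aa
   2 |   7 | aabbcababcccaacaa
   3 |  19 | aacaa
   4 |   0 | aacbcccaabbcababcccaacaa
   5 |  12 | ababcccaacaa
   6 |   8 | abbcababcccaacaa
   7 |  14 | abcccaacaa
   8 |  20 | acaa
   9 |   1 | acbcccaabbcababcccaacaa
  10 |  13 | babcccaacaa
  11 |   9 | bbcababcccaacaa
  12 |  10 | bcababcccaacaa
  13 |   3 | bcccaabbcababcccaacaa
  14 |  15 | bcccaacaa
  15 |  21 | caa
  16 |   6 | caabbcababcccaacaa
  17 |  18 | caacaa
  18 |  11 | cababcccaacaa
  19 |   2 | cbcccaabbcababcccaacaa
  20 |   5 | ccaabbcababcccaacaa
  21 |  17 | ccaacaa
  22 |   4 | cccaabbcababcccaacaa
  23 |  16 | cccaacaa

SA = [23, 22, 7, 19, 0, 12, 8, 14, 20, 1, 13, 9, 10, 3, 15, 21, 6, 18, 11, 2, 5, 17, 4, 16]
[i] adj suffixes → lcp
  [1] 23/22 → 1 ('a')
  [2] 22/7 → 2 ('aa')
  [3] 7/19 → 2 ('aa')
  [4] 19/0 → 3 ('aac')
  [5] 0/12 → 1 ('a')
  [6] 12/8 → 2 ('ab')
  [7] 8/14 → 2 ('ab')
  [8] 14/20 → 1 ('a')
  [9] 20/1 → 2 ('ac')
  [10] 1/13 → 0 ('')
  [11] 13/9 → 1 ('b')
  [12] 9/10 → 1 ('b')
  [13] 10/3 → 2 ('bc')
  [14] 3/15 → 6 ('bcccaa')
  [15] 15/21 → 0 ('')
  [16] 21/6 → 3 ('caa')
  [17] 6/18 → 3 ('caa')
  [18] 18/11 → 2 ('ca')
  [19] 11/2 → 1 ('c')
  [20] 2/5 → 1 ('c')
  [21] 5/17 → 4 ('ccaa')
  [22] 17/4 → 2 ('cc')
  [23] 4/16 → 5 ('cccaa')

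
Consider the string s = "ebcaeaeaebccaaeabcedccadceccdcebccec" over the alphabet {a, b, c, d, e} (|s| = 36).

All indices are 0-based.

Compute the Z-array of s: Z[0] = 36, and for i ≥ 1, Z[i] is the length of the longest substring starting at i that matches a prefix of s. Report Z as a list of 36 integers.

Z[0]=36
i=1: outside box; Z[1]=0
i=2: outside box; Z[2]=0
i=3: outside box; Z[3]=0
i=4: outside box; Z[4]=1 grow→box=[4,5)
i=5: outside box; Z[5]=0
i=6: outside box; Z[6]=1 grow→box=[6,7)
i=7: outside box; Z[7]=0
i=8: outside box; Z[8]=3 grow→box=[8,11)
i=9: min(r-i=2, Z[1]=0)=0; Z[9]=0
i=10: min(r-i=1, Z[2]=0)=0; Z[10]=0
i=11: outside box; Z[11]=0
i=12: outside box; Z[12]=0
i=13: outside box; Z[13]=0
i=14: outside box; Z[14]=1 grow→box=[14,15)
i=15: outside box; Z[15]=0
i=16: outside box; Z[16]=0
i=17: outside box; Z[17]=0
i=18: outside box; Z[18]=1 grow→box=[18,19)
i=19: outside box; Z[19]=0
i=20: outside box; Z[20]=0
i=21: outside box; Z[21]=0
i=22: outside box; Z[22]=0
i=23: outside box; Z[23]=0
i=24: outside box; Z[24]=0
i=25: outside box; Z[25]=1 grow→box=[25,26)
i=26: outside box; Z[26]=0
i=27: outside box; Z[27]=0
i=28: outside box; Z[28]=0
i=29: outside box; Z[29]=0
i=30: outside box; Z[30]=3 grow→box=[30,33)
i=31: min(r-i=2, Z[1]=0)=0; Z[31]=0
i=32: min(r-i=1, Z[2]=0)=0; Z[32]=0
i=33: outside box; Z[33]=0
i=34: outside box; Z[34]=1 grow→box=[34,35)
i=35: outside box; Z[35]=0

[36, 0, 0, 0, 1, 0, 1, 0, 3, 0, 0, 0, 0, 0, 1, 0, 0, 0, 1, 0, 0, 0, 0, 0, 0, 1, 0, 0, 0, 0, 3, 0, 0, 0, 1, 0]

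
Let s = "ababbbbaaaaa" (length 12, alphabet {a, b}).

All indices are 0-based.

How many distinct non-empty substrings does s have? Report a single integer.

sorted suffixes:
  #0 SA[0]=11  'a'
  #1 SA[1]=10  'aa'
  #2 SA[2]=9  'aaa'
  #3 SA[3]=8  'aaaa'
  #4 SA[4]=7  'aaaaa'
  #5 SA[5]=0  'ababbbbaaaaa'
  #6 SA[6]=2  'abbbbaaaaa'
  #7 SA[7]=6  'baaaaa'
  #8 SA[8]=1  'babbbbaaaaa'
  #9 SA[9]=5  'bbaaaaa'
  #10 SA[10]=4  'bbbaaaaa'
  #11 SA[11]=3  'bbbbaaaaa'

SA = [11, 10, 9, 8, 7, 0, 2, 6, 1, 5, 4, 3]
i: (SA[i-1],SA[i]) lcp shared
  1: (11,10) 1 'a'
  2: (10,9) 2 'aa'
  3: (9,8) 3 'aaa'
  4: (8,7) 4 'aaaa'
  5: (7,0) 1 'a'
  6: (0,2) 2 'ab'
  7: (2,6) 0 ''
  8: (6,1) 2 'ba'
  9: (1,5) 1 'b'
  10: (5,4) 2 'bb'
  11: (4,3) 3 'bbb'

n(n+1)/2 = 12·13/2 = 78
Σ LCP = 0 + 1 + 2 + 3 + 4 + 1 + 2 + 0 + 2 + 1 + 2 + 3 = 21
distinct = 78 − 21 = 57

57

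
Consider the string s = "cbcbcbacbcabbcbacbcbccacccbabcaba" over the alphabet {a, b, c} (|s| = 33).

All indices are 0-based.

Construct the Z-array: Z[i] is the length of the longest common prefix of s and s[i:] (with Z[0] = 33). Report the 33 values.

[33, 0, 4, 0, 2, 0, 0, 3, 0, 1, 0, 0, 0, 2, 0, 0, 5, 0, 3, 0, 1, 1, 0, 1, 1, 2, 0, 0, 0, 1, 0, 0, 0]

Z[0]=33
i=1: fresh scan; Z[1]=0
i=2: fresh scan; Z[2]=4 extend→box=[2,6)
i=3: min(r-i=3, Z[1]=0)=0; Z[3]=0
i=4: min(r-i=2, Z[2]=4)=2; Z[4]=2
i=5: min(r-i=1, Z[3]=0)=0; Z[5]=0
i=6: fresh scan; Z[6]=0
i=7: fresh scan; Z[7]=3 extend→box=[7,10)
i=8: min(r-i=2, Z[1]=0)=0; Z[8]=0
i=9: min(r-i=1, Z[2]=4)=1; Z[9]=1
i=10: fresh scan; Z[10]=0
i=11: fresh scan; Z[11]=0
i=12: fresh scan; Z[12]=0
i=13: fresh scan; Z[13]=2 extend→box=[13,15)
i=14: min(r-i=1, Z[1]=0)=0; Z[14]=0
i=15: fresh scan; Z[15]=0
i=16: fresh scan; Z[16]=5 extend→box=[16,21)
i=17: min(r-i=4, Z[1]=0)=0; Z[17]=0
i=18: min(r-i=3, Z[2]=4)=3; Z[18]=3
i=19: min(r-i=2, Z[3]=0)=0; Z[19]=0
i=20: min(r-i=1, Z[4]=2)=1; Z[20]=1
i=21: fresh scan; Z[21]=1 extend→box=[21,22)
i=22: fresh scan; Z[22]=0
i=23: fresh scan; Z[23]=1 extend→box=[23,24)
i=24: fresh scan; Z[24]=1 extend→box=[24,25)
i=25: fresh scan; Z[25]=2 extend→box=[25,27)
i=26: min(r-i=1, Z[1]=0)=0; Z[26]=0
i=27: fresh scan; Z[27]=0
i=28: fresh scan; Z[28]=0
i=29: fresh scan; Z[29]=1 extend→box=[29,30)
i=30: fresh scan; Z[30]=0
i=31: fresh scan; Z[31]=0
i=32: fresh scan; Z[32]=0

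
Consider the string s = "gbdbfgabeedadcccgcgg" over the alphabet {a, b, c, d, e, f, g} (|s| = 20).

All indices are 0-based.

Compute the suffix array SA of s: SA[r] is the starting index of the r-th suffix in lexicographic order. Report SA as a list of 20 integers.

[6, 11, 1, 7, 3, 13, 14, 15, 17, 10, 2, 12, 9, 8, 4, 19, 5, 0, 16, 18]

rank→(start, suffix):
  0 → (6, 'abeedadcccgcgg')
  1 → (11, 'adcccgcgg')
  2 → (1, 'bdbfgabeedadcccgcgg')
  3 → (7, 'beedadcccgcgg')
  4 → (3, 'bfgabeedadcccgcgg')
  5 → (13, 'cccgcgg')
  6 → (14, 'ccgcgg')
  7 → (15, 'cgcgg')
  8 → (17, 'cgg')
  9 → (10, 'dadcccgcgg')
  10 → (2, 'dbfgabeedadcccgcgg')
  11 → (12, 'dcccgcgg')
  12 → (9, 'edadcccgcgg')
  13 → (8, 'eedadcccgcgg')
  14 → (4, 'fgabeedadcccgcgg')
  15 → (19, 'g')
  16 → (5, 'gabeedadcccgcgg')
  17 → (0, 'gbdbfgabeedadcccgcgg')
  18 → (16, 'gcgg')
  19 → (18, 'gg')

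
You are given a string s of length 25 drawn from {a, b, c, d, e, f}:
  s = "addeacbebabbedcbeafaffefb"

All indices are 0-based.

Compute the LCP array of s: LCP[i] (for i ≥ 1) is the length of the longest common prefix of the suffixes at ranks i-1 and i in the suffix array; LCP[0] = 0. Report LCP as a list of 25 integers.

rank→(start, suffix):
  0 → (9, 'abbedcbeafaffefb')
  1 → (4, 'acbebabbedcbeafaffefb')
  2 → (0, 'addeacbebabbedcbeafaffefb')
  3 → (17, 'afaffefb')
  4 → (19, 'affefb')
  5 → (24, 'b')
  6 → (8, 'babbedcbeafaffefb')
  7 → (10, 'bbedcbeafaffefb')
  8 → (15, 'beafaffefb')
  9 → (6, 'bebabbedcbeafaffefb')
  10 → (11, 'bedcbeafaffefb')
  11 → (14, 'cbeafaffefb')
  12 → (5, 'cbebabbedcbeafaffefb')
  13 → (13, 'dcbeafaffefb')
  14 → (1, 'ddeacbebabbedcbeafaffefb')
  15 → (2, 'deacbebabbedcbeafaffefb')
  16 → (3, 'eacbebabbedcbeafaffefb')
  17 → (16, 'eafaffefb')
  18 → (7, 'ebabbedcbeafaffefb')
  19 → (12, 'edcbeafaffefb')
  20 → (22, 'efb')
  21 → (18, 'faffefb')
  22 → (23, 'fb')
  23 → (21, 'fefb')
  24 → (20, 'ffefb')

SA = [9, 4, 0, 17, 19, 24, 8, 10, 15, 6, 11, 14, 5, 13, 1, 2, 3, 16, 7, 12, 22, 18, 23, 21, 20]
rank  pair      lcp
   1  s[9:],s[4:]  1  'a'
   2  s[4:],s[0:]  1  'a'
   3  s[0:],s[17:]  1  'a'
   4  s[17:],s[19:]  2  'af'
   5  s[19:],s[24:]  0  ''
   6  s[24:],s[8:]  1  'b'
   7  s[8:],s[10:]  1  'b'
   8  s[10:],s[15:]  1  'b'
   9  s[15:],s[6:]  2  'be'
  10  s[6:],s[11:]  2  'be'
  11  s[11:],s[14:]  0  ''
  12  s[14:],s[5:]  3  'cbe'
  13  s[5:],s[13:]  0  ''
  14  s[13:],s[1:]  1  'd'
  15  s[1:],s[2:]  1  'd'
  16  s[2:],s[3:]  0  ''
  17  s[3:],s[16:]  2  'ea'
  18  s[16:],s[7:]  1  'e'
  19  s[7:],s[12:]  1  'e'
  20  s[12:],s[22:]  1  'e'
  21  s[22:],s[18:]  0  ''
  22  s[18:],s[23:]  1  'f'
  23  s[23:],s[21:]  1  'f'
  24  s[21:],s[20:]  1  'f'

[0, 1, 1, 1, 2, 0, 1, 1, 1, 2, 2, 0, 3, 0, 1, 1, 0, 2, 1, 1, 1, 0, 1, 1, 1]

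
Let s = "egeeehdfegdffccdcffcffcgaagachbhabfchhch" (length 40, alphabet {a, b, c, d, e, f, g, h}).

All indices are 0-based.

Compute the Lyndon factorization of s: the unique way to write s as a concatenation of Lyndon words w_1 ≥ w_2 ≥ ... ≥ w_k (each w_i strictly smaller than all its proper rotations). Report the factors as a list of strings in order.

["eg", "eeeh", "dfegdff", "ccdcffcffcg", "aagachbhabfchhch"]

emit factor 1: 'eg' (i=0, period=2)
emit factor 2: 'eeeh' (i=2, period=4)
emit factor 3: 'dfegdff' (i=6, period=7)
emit factor 4: 'ccdcffcffcg' (i=13, period=11)
emit factor 5: 'aagachbhabfchhch' (i=24, period=16)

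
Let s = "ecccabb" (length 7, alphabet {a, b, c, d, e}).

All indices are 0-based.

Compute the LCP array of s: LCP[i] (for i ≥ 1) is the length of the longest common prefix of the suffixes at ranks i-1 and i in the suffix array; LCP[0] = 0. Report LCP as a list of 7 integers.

[0, 0, 1, 0, 1, 2, 0]

sorted suffixes:
  #0 SA[0]=4  'abb'
  #1 SA[1]=6  'b'
  #2 SA[2]=5  'bb'
  #3 SA[3]=3  'cabb'
  #4 SA[4]=2  'ccabb'
  #5 SA[5]=1  'cccabb'
  #6 SA[6]=0  'ecccabb'

SA = [4, 6, 5, 3, 2, 1, 0]
i: (SA[i-1],SA[i]) lcp shared
  1: (4,6) 0 ''
  2: (6,5) 1 'b'
  3: (5,3) 0 ''
  4: (3,2) 1 'c'
  5: (2,1) 2 'cc'
  6: (1,0) 0 ''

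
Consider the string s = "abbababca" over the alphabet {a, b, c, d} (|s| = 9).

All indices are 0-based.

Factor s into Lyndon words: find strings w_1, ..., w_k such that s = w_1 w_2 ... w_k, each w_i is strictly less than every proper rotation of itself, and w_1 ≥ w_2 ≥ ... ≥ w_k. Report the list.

emit factor 1: 'abb' (i=0, period=3)
emit factor 2: 'ababc' (i=3, period=5)
emit factor 3: 'a' (i=8, period=1)

["abb", "ababc", "a"]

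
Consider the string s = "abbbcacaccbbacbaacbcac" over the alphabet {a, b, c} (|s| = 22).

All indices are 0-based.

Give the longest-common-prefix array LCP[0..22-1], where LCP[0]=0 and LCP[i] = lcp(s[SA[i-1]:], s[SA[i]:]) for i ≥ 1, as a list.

[0, 1, 1, 2, 2, 3, 2, 0, 2, 1, 2, 2, 1, 4, 0, 1, 3, 3, 1, 2, 2, 1]

sorted suffixes:
  #0 SA[0]=15  'aacbcac'
  #1 SA[1]=0  'abbbcacaccbbacbaacbcac'
  #2 SA[2]=20  'ac'
  #3 SA[3]=5  'acaccbbacbaacbcac'
  #4 SA[4]=12  'acbaacbcac'
  #5 SA[5]=16  'acbcac'
  #6 SA[6]=7  'accbbacbaacbcac'
  #7 SA[7]=14  'baacbcac'
  #8 SA[8]=11  'bacbaacbcac'
  #9 SA[9]=10  'bbacbaacbcac'
  #10 SA[10]=1  'bbbcacaccbbacbaacbcac'
  #11 SA[11]=2  'bbcacaccbbacbaacbcac'
  #12 SA[12]=18  'bcac'
  #13 SA[13]=3  'bcacaccbbacbaacbcac'
  #14 SA[14]=21  'c'
  #15 SA[15]=19  'cac'
  #16 SA[16]=4  'cacaccbbacbaacbcac'
  #17 SA[17]=6  'caccbbacbaacbcac'
  #18 SA[18]=13  'cbaacbcac'
  #19 SA[19]=9  'cbbacbaacbcac'
  #20 SA[20]=17  'cbcac'
  #21 SA[21]=8  'ccbbacbaacbcac'

SA = [15, 0, 20, 5, 12, 16, 7, 14, 11, 10, 1, 2, 18, 3, 21, 19, 4, 6, 13, 9, 17, 8]
[i] adj suffixes → lcp
  [1] 15/0 → 1 ('a')
  [2] 0/20 → 1 ('a')
  [3] 20/5 → 2 ('ac')
  [4] 5/12 → 2 ('ac')
  [5] 12/16 → 3 ('acb')
  [6] 16/7 → 2 ('ac')
  [7] 7/14 → 0 ('')
  [8] 14/11 → 2 ('ba')
  [9] 11/10 → 1 ('b')
  [10] 10/1 → 2 ('bb')
  [11] 1/2 → 2 ('bb')
  [12] 2/18 → 1 ('b')
  [13] 18/3 → 4 ('bcac')
  [14] 3/21 → 0 ('')
  [15] 21/19 → 1 ('c')
  [16] 19/4 → 3 ('cac')
  [17] 4/6 → 3 ('cac')
  [18] 6/13 → 1 ('c')
  [19] 13/9 → 2 ('cb')
  [20] 9/17 → 2 ('cb')
  [21] 17/8 → 1 ('c')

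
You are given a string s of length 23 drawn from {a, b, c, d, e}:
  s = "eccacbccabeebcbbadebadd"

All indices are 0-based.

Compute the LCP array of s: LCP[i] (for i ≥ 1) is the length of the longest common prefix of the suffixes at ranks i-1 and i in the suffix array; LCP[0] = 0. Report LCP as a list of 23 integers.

rank | idx | suffix
   0 |   8 | abeebcbbadebadd
   1 |   3 | acbccabeebcbbadebadd
   2 |  20 | add
   3 |  16 | adebadd
   4 |  19 | badd
   5 |  15 | badebadd
   6 |  14 | bbadebadd
   7 |  12 | bcbbadebadd
   8 |   5 | bccabeebcbbadebadd
   9 |   9 | beebcbbadebadd
  10 |   7 | cabeebcbbadebadd
  11 |   2 | cacbccabeebcbbadebadd
  12 |  13 | cbbadebadd
  13 |   4 | cbccabeebcbbadebadd
  14 |   6 | ccabeebcbbadebadd
  15 |   1 | ccacbccabeebcbbadebadd
  16 |  22 | d
  17 |  21 | dd
  18 |  17 | debadd
  19 |  18 | ebadd
  20 |  11 | ebcbbadebadd
  21 |   0 | eccacbccabeebcbbadebadd
  22 |  10 | eebcbbadebadd

SA = [8, 3, 20, 16, 19, 15, 14, 12, 5, 9, 7, 2, 13, 4, 6, 1, 22, 21, 17, 18, 11, 0, 10]
[i] adj suffixes → lcp
  [1] 8/3 → 1 ('a')
  [2] 3/20 → 1 ('a')
  [3] 20/16 → 2 ('ad')
  [4] 16/19 → 0 ('')
  [5] 19/15 → 3 ('bad')
  [6] 15/14 → 1 ('b')
  [7] 14/12 → 1 ('b')
  [8] 12/5 → 2 ('bc')
  [9] 5/9 → 1 ('b')
  [10] 9/7 → 0 ('')
  [11] 7/2 → 2 ('ca')
  [12] 2/13 → 1 ('c')
  [13] 13/4 → 2 ('cb')
  [14] 4/6 → 1 ('c')
  [15] 6/1 → 3 ('cca')
  [16] 1/22 → 0 ('')
  [17] 22/21 → 1 ('d')
  [18] 21/17 → 1 ('d')
  [19] 17/18 → 0 ('')
  [20] 18/11 → 2 ('eb')
  [21] 11/0 → 1 ('e')
  [22] 0/10 → 1 ('e')

[0, 1, 1, 2, 0, 3, 1, 1, 2, 1, 0, 2, 1, 2, 1, 3, 0, 1, 1, 0, 2, 1, 1]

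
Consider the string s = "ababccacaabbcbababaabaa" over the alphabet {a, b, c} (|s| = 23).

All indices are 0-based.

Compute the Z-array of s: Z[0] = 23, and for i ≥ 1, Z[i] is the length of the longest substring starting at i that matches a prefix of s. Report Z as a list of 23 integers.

[23, 0, 2, 0, 0, 0, 1, 0, 1, 2, 0, 0, 0, 0, 4, 0, 3, 0, 1, 3, 0, 1, 1]

Z[0]=23
i=1: outside box; Z[1]=0
i=2: outside box; Z[2]=2 scan→box=[2,4)
i=3: min(r-i=1, Z[1]=0)=0; Z[3]=0
i=4: outside box; Z[4]=0
i=5: outside box; Z[5]=0
i=6: outside box; Z[6]=1 scan→box=[6,7)
i=7: outside box; Z[7]=0
i=8: outside box; Z[8]=1 scan→box=[8,9)
i=9: outside box; Z[9]=2 scan→box=[9,11)
i=10: min(r-i=1, Z[1]=0)=0; Z[10]=0
i=11: outside box; Z[11]=0
i=12: outside box; Z[12]=0
i=13: outside box; Z[13]=0
i=14: outside box; Z[14]=4 scan→box=[14,18)
i=15: min(r-i=3, Z[1]=0)=0; Z[15]=0
i=16: min(r-i=2, Z[2]=2)=2; Z[16]=3 scan→box=[16,19)
i=17: min(r-i=2, Z[1]=0)=0; Z[17]=0
i=18: min(r-i=1, Z[2]=2)=1; Z[18]=1
i=19: outside box; Z[19]=3 scan→box=[19,22)
i=20: min(r-i=2, Z[1]=0)=0; Z[20]=0
i=21: min(r-i=1, Z[2]=2)=1; Z[21]=1
i=22: outside box; Z[22]=1 scan→box=[22,23)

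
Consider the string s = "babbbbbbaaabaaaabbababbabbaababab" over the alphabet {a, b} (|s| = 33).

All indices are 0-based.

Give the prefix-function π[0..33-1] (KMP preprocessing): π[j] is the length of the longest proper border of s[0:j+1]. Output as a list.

[0, 0, 1, 1, 1, 1, 1, 1, 2, 0, 0, 1, 2, 0, 0, 0, 1, 1, 2, 3, 2, 3, 4, 2, 3, 4, 2, 0, 1, 2, 3, 2, 3]

π[0] = 0
j=1 s[j]='a': π[1]=0 (border '')
j=2 s[j]='b': π[2]=1 (border 'b')
j=3 s[j]='b': k: 1→0; π[3]=1 (border 'b')
j=4 s[j]='b': k: 1→0; π[4]=1 (border 'b')
j=5 s[j]='b': k: 1→0; π[5]=1 (border 'b')
j=6 s[j]='b': k: 1→0; π[6]=1 (border 'b')
j=7 s[j]='b': k: 1→0; π[7]=1 (border 'b')
j=8 s[j]='a': π[8]=2 (border 'ba')
j=9 s[j]='a': k: 2→0; π[9]=0 (border '')
j=10 s[j]='a': π[10]=0 (border '')
j=11 s[j]='b': π[11]=1 (border 'b')
j=12 s[j]='a': π[12]=2 (border 'ba')
j=13 s[j]='a': k: 2→0; π[13]=0 (border '')
j=14 s[j]='a': π[14]=0 (border '')
j=15 s[j]='a': π[15]=0 (border '')
j=16 s[j]='b': π[16]=1 (border 'b')
j=17 s[j]='b': k: 1→0; π[17]=1 (border 'b')
j=18 s[j]='a': π[18]=2 (border 'ba')
j=19 s[j]='b': π[19]=3 (border 'bab')
j=20 s[j]='a': k: 3→1; π[20]=2 (border 'ba')
j=21 s[j]='b': π[21]=3 (border 'bab')
j=22 s[j]='b': π[22]=4 (border 'babb')
j=23 s[j]='a': k: 4→1; π[23]=2 (border 'ba')
j=24 s[j]='b': π[24]=3 (border 'bab')
j=25 s[j]='b': π[25]=4 (border 'babb')
j=26 s[j]='a': k: 4→1; π[26]=2 (border 'ba')
j=27 s[j]='a': k: 2→0; π[27]=0 (border '')
j=28 s[j]='b': π[28]=1 (border 'b')
j=29 s[j]='a': π[29]=2 (border 'ba')
j=30 s[j]='b': π[30]=3 (border 'bab')
j=31 s[j]='a': k: 3→1; π[31]=2 (border 'ba')
j=32 s[j]='b': π[32]=3 (border 'bab')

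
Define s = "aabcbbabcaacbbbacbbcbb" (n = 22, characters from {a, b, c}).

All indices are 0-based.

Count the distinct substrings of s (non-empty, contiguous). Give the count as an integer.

212

sorted suffixes:
  #0 SA[0]=0  'aabcbbabcaacbbbacbbcbb'
  #1 SA[1]=9  'aacbbbacbbcbb'
  #2 SA[2]=6  'abcaacbbbacbbcbb'
  #3 SA[3]=1  'abcbbabcaacbbbacbbcbb'
  #4 SA[4]=10  'acbbbacbbcbb'
  #5 SA[5]=15  'acbbcbb'
  #6 SA[6]=21  'b'
  #7 SA[7]=5  'babcaacbbbacbbcbb'
  #8 SA[8]=14  'bacbbcbb'
  #9 SA[9]=20  'bb'
  #10 SA[10]=4  'bbabcaacbbbacbbcbb'
  #11 SA[11]=13  'bbacbbcbb'
  #12 SA[12]=12  'bbbacbbcbb'
  #13 SA[13]=17  'bbcbb'
  #14 SA[14]=7  'bcaacbbbacbbcbb'
  #15 SA[15]=18  'bcbb'
  #16 SA[16]=2  'bcbbabcaacbbbacbbcbb'
  #17 SA[17]=8  'caacbbbacbbcbb'
  #18 SA[18]=19  'cbb'
  #19 SA[19]=3  'cbbabcaacbbbacbbcbb'
  #20 SA[20]=11  'cbbbacbbcbb'
  #21 SA[21]=16  'cbbcbb'

SA = [0, 9, 6, 1, 10, 15, 21, 5, 14, 20, 4, 13, 12, 17, 7, 18, 2, 8, 19, 3, 11, 16]
rank  pair      lcp
   1  s[0:],s[9:]  2  'aa'
   2  s[9:],s[6:]  1  'a'
   3  s[6:],s[1:]  3  'abc'
   4  s[1:],s[10:]  1  'a'
   5  s[10:],s[15:]  4  'acbb'
   6  s[15:],s[21:]  0  ''
   7  s[21:],s[5:]  1  'b'
   8  s[5:],s[14:]  2  'ba'
   9  s[14:],s[20:]  1  'b'
  10  s[20:],s[4:]  2  'bb'
  11  s[4:],s[13:]  3  'bba'
  12  s[13:],s[12:]  2  'bb'
  13  s[12:],s[17:]  2  'bb'
  14  s[17:],s[7:]  1  'b'
  15  s[7:],s[18:]  2  'bc'
  16  s[18:],s[2:]  4  'bcbb'
  17  s[2:],s[8:]  0  ''
  18  s[8:],s[19:]  1  'c'
  19  s[19:],s[3:]  3  'cbb'
  20  s[3:],s[11:]  3  'cbb'
  21  s[11:],s[16:]  3  'cbb'

n(n+1)/2 = 22·23/2 = 253
Σ LCP = 0 + 2 + 1 + 3 + 1 + 4 + 0 + 1 + 2 + 1 + 2 + 3 + 2 + 2 + 1 + 2 + 4 + 0 + 1 + 3 + 3 + 3 = 41
distinct = 253 − 41 = 212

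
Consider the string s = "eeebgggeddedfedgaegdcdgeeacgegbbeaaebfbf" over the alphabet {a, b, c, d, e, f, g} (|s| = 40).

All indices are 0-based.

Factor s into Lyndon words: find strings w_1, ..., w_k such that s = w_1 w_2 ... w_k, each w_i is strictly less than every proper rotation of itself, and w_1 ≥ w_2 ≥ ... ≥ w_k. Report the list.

["e", "e", "e", "bgggeddedfedg", "aegdcdgee", "acgegbbe", "aaebfbf"]

emit factor 1: 'e' (i=0, period=1)
emit factor 2: 'e' (i=1, period=1)
emit factor 3: 'e' (i=2, period=1)
emit factor 4: 'bgggeddedfedg' (i=3, period=13)
emit factor 5: 'aegdcdgee' (i=16, period=9)
emit factor 6: 'acgegbbe' (i=25, period=8)
emit factor 7: 'aaebfbf' (i=33, period=7)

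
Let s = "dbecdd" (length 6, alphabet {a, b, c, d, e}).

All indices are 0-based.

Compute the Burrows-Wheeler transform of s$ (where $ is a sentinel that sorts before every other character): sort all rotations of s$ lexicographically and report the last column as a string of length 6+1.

dded$cb

rank  rotation last
    0  $dbecdd  d
    1  becdd$d  d
    2  cdd$dbe  e
    3  d$dbecd  d
    4  dbecdd$  $
    5  dd$dbec  c
    6  ecdd$db  b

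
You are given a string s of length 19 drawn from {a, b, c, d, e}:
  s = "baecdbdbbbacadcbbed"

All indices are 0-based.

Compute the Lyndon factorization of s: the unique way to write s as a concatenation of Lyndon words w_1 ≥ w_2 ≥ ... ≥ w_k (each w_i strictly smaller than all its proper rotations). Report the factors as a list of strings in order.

emit factor 1: 'b' (i=0, period=1)
emit factor 2: 'aecdbdbbb' (i=1, period=9)
emit factor 3: 'acadcbbed' (i=10, period=9)

["b", "aecdbdbbb", "acadcbbed"]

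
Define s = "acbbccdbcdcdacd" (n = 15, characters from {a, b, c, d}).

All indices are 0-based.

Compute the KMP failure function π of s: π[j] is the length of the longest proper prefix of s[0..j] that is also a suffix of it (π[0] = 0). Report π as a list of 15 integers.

π[0] = 0
j=1 s[j]='c': π[1]=0 (border '')
j=2 s[j]='b': π[2]=0 (border '')
j=3 s[j]='b': π[3]=0 (border '')
j=4 s[j]='c': π[4]=0 (border '')
j=5 s[j]='c': π[5]=0 (border '')
j=6 s[j]='d': π[6]=0 (border '')
j=7 s[j]='b': π[7]=0 (border '')
j=8 s[j]='c': π[8]=0 (border '')
j=9 s[j]='d': π[9]=0 (border '')
j=10 s[j]='c': π[10]=0 (border '')
j=11 s[j]='d': π[11]=0 (border '')
j=12 s[j]='a': π[12]=1 (border 'a')
j=13 s[j]='c': π[13]=2 (border 'ac')
j=14 s[j]='d': k: 2→0; π[14]=0 (border '')

[0, 0, 0, 0, 0, 0, 0, 0, 0, 0, 0, 0, 1, 2, 0]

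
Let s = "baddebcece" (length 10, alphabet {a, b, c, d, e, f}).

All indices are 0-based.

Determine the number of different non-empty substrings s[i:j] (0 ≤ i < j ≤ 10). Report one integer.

rank | idx | suffix
   0 |   1 | addebcece
   1 |   0 | baddebcece
   2 |   5 | bcece
   3 |   8 | ce
   4 |   6 | cece
   5 |   2 | ddebcece
   6 |   3 | debcece
   7 |   9 | e
   8 |   4 | ebcece
   9 |   7 | ece

SA = [1, 0, 5, 8, 6, 2, 3, 9, 4, 7]
rank  pair      lcp
   1  s[1:],s[0:]  0  ''
   2  s[0:],s[5:]  1  'b'
   3  s[5:],s[8:]  0  ''
   4  s[8:],s[6:]  2  'ce'
   5  s[6:],s[2:]  0  ''
   6  s[2:],s[3:]  1  'd'
   7  s[3:],s[9:]  0  ''
   8  s[9:],s[4:]  1  'e'
   9  s[4:],s[7:]  1  'e'

n(n+1)/2 = 10·11/2 = 55
Σ LCP = 0 + 0 + 1 + 0 + 2 + 0 + 1 + 0 + 1 + 1 = 6
distinct = 55 − 6 = 49

49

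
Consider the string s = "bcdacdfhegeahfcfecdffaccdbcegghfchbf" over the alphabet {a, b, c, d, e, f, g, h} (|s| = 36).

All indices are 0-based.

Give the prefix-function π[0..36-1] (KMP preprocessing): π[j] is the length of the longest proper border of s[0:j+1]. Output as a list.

[0, 0, 0, 0, 0, 0, 0, 0, 0, 0, 0, 0, 0, 0, 0, 0, 0, 0, 0, 0, 0, 0, 0, 0, 0, 1, 2, 0, 0, 0, 0, 0, 0, 0, 1, 0]

π[0] = 0
j=1 s[j]='c': π[1]=0 (border '')
j=2 s[j]='d': π[2]=0 (border '')
j=3 s[j]='a': π[3]=0 (border '')
j=4 s[j]='c': π[4]=0 (border '')
j=5 s[j]='d': π[5]=0 (border '')
j=6 s[j]='f': π[6]=0 (border '')
j=7 s[j]='h': π[7]=0 (border '')
j=8 s[j]='e': π[8]=0 (border '')
j=9 s[j]='g': π[9]=0 (border '')
j=10 s[j]='e': π[10]=0 (border '')
j=11 s[j]='a': π[11]=0 (border '')
j=12 s[j]='h': π[12]=0 (border '')
j=13 s[j]='f': π[13]=0 (border '')
j=14 s[j]='c': π[14]=0 (border '')
j=15 s[j]='f': π[15]=0 (border '')
j=16 s[j]='e': π[16]=0 (border '')
j=17 s[j]='c': π[17]=0 (border '')
j=18 s[j]='d': π[18]=0 (border '')
j=19 s[j]='f': π[19]=0 (border '')
j=20 s[j]='f': π[20]=0 (border '')
j=21 s[j]='a': π[21]=0 (border '')
j=22 s[j]='c': π[22]=0 (border '')
j=23 s[j]='c': π[23]=0 (border '')
j=24 s[j]='d': π[24]=0 (border '')
j=25 s[j]='b': π[25]=1 (border 'b')
j=26 s[j]='c': π[26]=2 (border 'bc')
j=27 s[j]='e': k: 2→0; π[27]=0 (border '')
j=28 s[j]='g': π[28]=0 (border '')
j=29 s[j]='g': π[29]=0 (border '')
j=30 s[j]='h': π[30]=0 (border '')
j=31 s[j]='f': π[31]=0 (border '')
j=32 s[j]='c': π[32]=0 (border '')
j=33 s[j]='h': π[33]=0 (border '')
j=34 s[j]='b': π[34]=1 (border 'b')
j=35 s[j]='f': k: 1→0; π[35]=0 (border '')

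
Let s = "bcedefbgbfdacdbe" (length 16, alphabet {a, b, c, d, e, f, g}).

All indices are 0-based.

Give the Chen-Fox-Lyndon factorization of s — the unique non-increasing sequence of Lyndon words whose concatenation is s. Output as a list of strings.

emit factor 1: 'bcedefbgbfd' (i=0, period=11)
emit factor 2: 'acdbe' (i=11, period=5)

["bcedefbgbfd", "acdbe"]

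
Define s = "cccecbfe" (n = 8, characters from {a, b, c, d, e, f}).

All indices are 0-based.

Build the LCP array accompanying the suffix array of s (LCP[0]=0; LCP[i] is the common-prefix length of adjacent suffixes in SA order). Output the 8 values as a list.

sorted suffixes:
  #0 SA[0]=5  'bfe'
  #1 SA[1]=4  'cbfe'
  #2 SA[2]=0  'cccecbfe'
  #3 SA[3]=1  'ccecbfe'
  #4 SA[4]=2  'cecbfe'
  #5 SA[5]=7  'e'
  #6 SA[6]=3  'ecbfe'
  #7 SA[7]=6  'fe'

SA = [5, 4, 0, 1, 2, 7, 3, 6]
[i] adj suffixes → lcp
  [1] 5/4 → 0 ('')
  [2] 4/0 → 1 ('c')
  [3] 0/1 → 2 ('cc')
  [4] 1/2 → 1 ('c')
  [5] 2/7 → 0 ('')
  [6] 7/3 → 1 ('e')
  [7] 3/6 → 0 ('')

[0, 0, 1, 2, 1, 0, 1, 0]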